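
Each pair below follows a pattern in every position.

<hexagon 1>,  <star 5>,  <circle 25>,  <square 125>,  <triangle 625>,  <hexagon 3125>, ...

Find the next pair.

Shape — repeats hexagon → star → circle → square → triangle: hexagon, star, circle, square, triangle, hexagon → star.
Second entry: ×5 each step, so 1, 5, 25, 125, 625, 3125 → 15625.
So the next pair is <star 15625>.

<star 15625>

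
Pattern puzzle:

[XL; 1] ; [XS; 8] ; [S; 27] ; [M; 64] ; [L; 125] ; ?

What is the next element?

[XL; 216]

Size — runs through clothing sizes XS→XL: XL, XS, S, M, L → XL.
Second value: perfect cubes: 1³, 2³, 3³, …, so 1, 8, 27, 64, 125 → 216.
Combining the parts gives [XL; 216].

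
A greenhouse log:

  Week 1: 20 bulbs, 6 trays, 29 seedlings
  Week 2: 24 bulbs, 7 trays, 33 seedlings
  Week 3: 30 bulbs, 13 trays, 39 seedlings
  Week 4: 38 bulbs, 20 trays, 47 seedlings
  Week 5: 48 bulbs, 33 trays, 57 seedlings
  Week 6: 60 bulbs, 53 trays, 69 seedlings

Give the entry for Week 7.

74 bulbs, 86 trays, 83 seedlings

Bulbs — differences are 4, 6, 8, … (increasing by 2 each time): 20, 24, 30, 38, 48, 60 → 74.
Trays — each term is the sum of the two before it: 6, 7, 13, 20, 33, 53 → 86.
Seedlings: always 9 more than the bulbs; 29, 33, 39, 47, 57, 69 → 83.
So the next line is 74 bulbs, 86 trays, 83 seedlings.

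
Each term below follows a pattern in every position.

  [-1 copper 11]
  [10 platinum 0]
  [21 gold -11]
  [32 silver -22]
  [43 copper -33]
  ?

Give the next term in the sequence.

[54 platinum -44]

First part: +11 each step, so -1, 10, 21, 32, 43 → 54.
Metal — repeats copper → platinum → gold → silver: copper, platinum, gold, silver, copper → platinum.
Third part goes 11, 0, -11, -22, -33 → -44 (together with the first part always sums to 10).
Combining the parts gives [54 platinum -44].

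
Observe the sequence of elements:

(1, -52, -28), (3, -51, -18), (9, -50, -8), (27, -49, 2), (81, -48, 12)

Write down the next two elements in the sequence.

(243, -47, 22), (729, -46, 32)

First entry: 1, 3, 9, 27, 81 → 243 → 729 (×3 each step).
Second entry: +1 each step; -52, -51, -50, -49, -48 → -47 → -46.
Third entry: +10 each step; -28, -18, -8, 2, 12 → 22 → 32.
So the next two elements are (243, -47, 22) and (729, -46, 32).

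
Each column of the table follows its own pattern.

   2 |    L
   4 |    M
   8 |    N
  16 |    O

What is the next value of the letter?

Letter: L, M, N, O → P (letters move forward 1 place in the alphabet).

P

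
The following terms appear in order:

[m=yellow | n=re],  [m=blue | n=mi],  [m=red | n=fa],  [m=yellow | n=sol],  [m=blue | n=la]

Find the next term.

For the m, repeats yellow → blue → red: yellow, blue, red, yellow, blue → red.
N: runs through the solfège scale do→ti; re, mi, fa, sol, la → ti.
So the next term is [m=red | n=ti].

[m=red | n=ti]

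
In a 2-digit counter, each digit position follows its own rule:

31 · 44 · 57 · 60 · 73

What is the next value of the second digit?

6

First digit — +1 each step, mod 10: 3, 4, 5, 6, 7 → 8.
Second digit: +3 each step, mod 10, so 1, 4, 7, 0, 3 → 6.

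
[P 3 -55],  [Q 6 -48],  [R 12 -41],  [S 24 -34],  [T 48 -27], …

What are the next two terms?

[U 96 -20], [V 192 -13]

Letter goes P, Q, R, S, T → U → V (letters move forward 1 place in the alphabet).
Second slot goes 3, 6, 12, 24, 48 → 96 → 192 (×2 each step).
Third slot goes -55, -48, -41, -34, -27 → -20 → -13 (+7 each step).
Putting the parts together: [U 96 -20] and then [V 192 -13].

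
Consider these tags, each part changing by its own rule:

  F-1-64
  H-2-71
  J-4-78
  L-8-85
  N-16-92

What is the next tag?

For the letter, letters move forward 2 places in the alphabet: F, H, J, L, N → P.
Second component: ×2 each step, so 1, 2, 4, 8, 16 → 32.
Third component goes 64, 71, 78, 85, 92 → 99 (+7 each step).
Combining the parts gives P-32-99.

P-32-99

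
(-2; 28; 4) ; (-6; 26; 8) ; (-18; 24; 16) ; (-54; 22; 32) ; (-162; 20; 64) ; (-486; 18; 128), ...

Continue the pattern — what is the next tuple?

First coordinate: -2, -6, -18, -54, -162, -486 → -1458 (×3 each step).
Second coordinate: −2 each step; 28, 26, 24, 22, 20, 18 → 16.
For the third coordinate, ×2 each step: 4, 8, 16, 32, 64, 128 → 256.
Putting it together: (-1458; 16; 256).

(-1458; 16; 256)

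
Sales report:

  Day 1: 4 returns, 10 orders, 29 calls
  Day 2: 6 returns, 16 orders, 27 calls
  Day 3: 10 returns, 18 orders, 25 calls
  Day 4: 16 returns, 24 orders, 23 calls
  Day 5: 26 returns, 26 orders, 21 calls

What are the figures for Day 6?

Returns goes 4, 6, 10, 16, 26 → 42 (each term is the sum of the two before it).
Orders goes 10, 16, 18, 24, 26 → 32 (alternating steps +6, +2, +6, +2, …).
Calls goes 29, 27, 25, 23, 21 → 19 (−2 each step).
Combining the parts gives 42 returns, 32 orders, 19 calls.

42 returns, 32 orders, 19 calls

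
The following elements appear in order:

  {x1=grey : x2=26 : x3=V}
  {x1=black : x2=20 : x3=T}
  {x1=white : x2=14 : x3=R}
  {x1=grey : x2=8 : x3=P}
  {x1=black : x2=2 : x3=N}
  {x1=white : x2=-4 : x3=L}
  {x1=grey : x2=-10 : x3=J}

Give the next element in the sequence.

X1 — repeats grey → black → white: grey, black, white, grey, black, white, grey → black.
X2 — −6 each step: 26, 20, 14, 8, 2, -4, -10 → -16.
X3 — letters move back 2 places in the alphabet: V, T, R, P, N, L, J → H.
Combining the parts gives {x1=black : x2=-16 : x3=H}.

{x1=black : x2=-16 : x3=H}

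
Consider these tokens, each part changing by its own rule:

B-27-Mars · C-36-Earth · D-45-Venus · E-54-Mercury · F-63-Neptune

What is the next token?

G-72-Uranus

Letter goes B, C, D, E, F → G (letters move forward 1 place in the alphabet).
Second component — +9 each step: 27, 36, 45, 54, 63 → 72.
Planet — runs backward through the planets Mercury→Neptune: Mars, Earth, Venus, Mercury, Neptune → Uranus.
Putting it together: G-72-Uranus.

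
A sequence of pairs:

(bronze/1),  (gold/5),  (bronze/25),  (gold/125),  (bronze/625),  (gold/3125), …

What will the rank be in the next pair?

Rank: alternates bronze ↔ gold, so bronze, gold, bronze, gold, bronze, gold → bronze.
For the second part, ×5 each step: 1, 5, 25, 125, 625, 3125 → 15625.

bronze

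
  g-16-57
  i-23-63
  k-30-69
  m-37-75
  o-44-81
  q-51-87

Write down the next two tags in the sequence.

s-58-93, u-65-99

Letter: letters move forward 2 places in the alphabet, so g, i, k, m, o, q → s → u.
For the second component, +7 each step: 16, 23, 30, 37, 44, 51 → 58 → 65.
Third component: +6 each step; 57, 63, 69, 75, 81, 87 → 93 → 99.
Putting the parts together: s-58-93 and then u-65-99.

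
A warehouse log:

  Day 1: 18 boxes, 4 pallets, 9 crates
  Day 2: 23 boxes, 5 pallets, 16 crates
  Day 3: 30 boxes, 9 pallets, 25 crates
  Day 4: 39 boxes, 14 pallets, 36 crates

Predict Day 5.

Boxes — differences are 5, 7, 9, … (increasing by 2 each time): 18, 23, 30, 39 → 50.
Pallets — each term is the sum of the two before it: 4, 5, 9, 14 → 23.
Crates goes 9, 16, 25, 36 → 49 (perfect squares: 3², 4², 5², …).
Combining the parts gives 50 boxes, 23 pallets, 49 crates.

50 boxes, 23 pallets, 49 crates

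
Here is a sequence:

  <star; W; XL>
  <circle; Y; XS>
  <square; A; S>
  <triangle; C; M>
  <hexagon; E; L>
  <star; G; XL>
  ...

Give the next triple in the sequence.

Shape: star, circle, square, triangle, hexagon, star → circle (repeats star → circle → square → triangle → hexagon).
Letter: W, Y, A, C, E, G → I (letters move forward 2 places in the alphabet, wrapping Z→A).
Size: repeats XL → XS → S → M → L; XL, XS, S, M, L, XL → XS.
So the next triple is <circle; I; XS>.

<circle; I; XS>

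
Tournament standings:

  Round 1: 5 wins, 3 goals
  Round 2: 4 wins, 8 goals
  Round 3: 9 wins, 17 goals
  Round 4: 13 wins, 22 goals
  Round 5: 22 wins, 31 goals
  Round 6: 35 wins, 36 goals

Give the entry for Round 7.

57 wins, 45 goals

Wins goes 5, 4, 9, 13, 22, 35 → 57 (each term is the sum of the two before it).
Goals — alternating steps +5, +9, +5, +9, …: 3, 8, 17, 22, 31, 36 → 45.
Combining the parts gives 57 wins, 45 goals.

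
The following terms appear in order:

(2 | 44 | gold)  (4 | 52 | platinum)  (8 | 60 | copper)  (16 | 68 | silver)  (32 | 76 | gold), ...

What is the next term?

First component — ×2 each step: 2, 4, 8, 16, 32 → 64.
Second component: +8 each step, so 44, 52, 60, 68, 76 → 84.
Metal: gold, platinum, copper, silver, gold → platinum (repeats gold → platinum → copper → silver).
So the next term is (64 | 84 | platinum).

(64 | 84 | platinum)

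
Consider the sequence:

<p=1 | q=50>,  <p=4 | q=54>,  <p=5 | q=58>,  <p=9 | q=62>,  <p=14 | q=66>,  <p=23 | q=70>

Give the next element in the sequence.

P: each term is the sum of the two before it, so 1, 4, 5, 9, 14, 23 → 37.
Q: +4 each step; 50, 54, 58, 62, 66, 70 → 74.
Putting it together: <p=37 | q=74>.

<p=37 | q=74>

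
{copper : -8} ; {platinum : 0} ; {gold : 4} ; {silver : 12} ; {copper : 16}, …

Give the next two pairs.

For the metal, repeats copper → platinum → gold → silver: copper, platinum, gold, silver, copper → platinum → gold.
Second part: alternating steps +8, +4, +8, +4, …, so -8, 0, 4, 12, 16 → 24 → 28.
So the next two pairs are {platinum : 24} and {gold : 28}.

{platinum : 24}, {gold : 28}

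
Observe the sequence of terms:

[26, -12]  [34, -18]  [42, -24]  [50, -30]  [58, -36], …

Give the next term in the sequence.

[66, -42]

First value: +8 each step, so 26, 34, 42, 50, 58 → 66.
Second value — −6 each step: -12, -18, -24, -30, -36 → -42.
Combining the parts gives [66, -42].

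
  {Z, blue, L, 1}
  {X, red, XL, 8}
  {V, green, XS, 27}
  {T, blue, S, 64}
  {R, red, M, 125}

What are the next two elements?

Letter: letters move back 2 places in the alphabet; Z, X, V, T, R → P → N.
Colour goes blue, red, green, blue, red → green → blue (repeats blue → red → green).
Size: runs through clothing sizes XS→XL, so L, XL, XS, S, M → L → XL.
Fourth component: perfect cubes: 1³, 2³, 3³, …; 1, 8, 27, 64, 125 → 216 → 343.
So the next two elements are {P, green, L, 216} and {N, blue, XL, 343}.

{P, green, L, 216}, {N, blue, XL, 343}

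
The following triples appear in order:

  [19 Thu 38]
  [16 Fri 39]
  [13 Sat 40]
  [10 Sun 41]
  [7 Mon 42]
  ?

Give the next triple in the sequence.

[4 Tue 43]

First part: −3 each step, so 19, 16, 13, 10, 7 → 4.
Day: runs through the weekdays Mon→Sun, so Thu, Fri, Sat, Sun, Mon → Tue.
Third part — +1 each step: 38, 39, 40, 41, 42 → 43.
Putting it together: [4 Tue 43].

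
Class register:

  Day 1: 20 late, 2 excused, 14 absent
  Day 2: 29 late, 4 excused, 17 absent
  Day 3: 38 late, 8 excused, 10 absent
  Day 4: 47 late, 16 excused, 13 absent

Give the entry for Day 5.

Late: +9 each step; 20, 29, 38, 47 → 56.
Excused — ×2 each step: 2, 4, 8, 16 → 32.
Absent: alternating steps +3, −7, +3, −7, …; 14, 17, 10, 13 → 6.
Combining the parts gives 56 late, 32 excused, 6 absent.

56 late, 32 excused, 6 absent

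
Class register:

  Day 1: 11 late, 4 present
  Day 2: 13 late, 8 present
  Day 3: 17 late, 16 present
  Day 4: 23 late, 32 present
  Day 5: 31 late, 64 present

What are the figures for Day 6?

41 late, 128 present

Late — differences are 2, 4, 6, … (increasing by 2 each time): 11, 13, 17, 23, 31 → 41.
Present — ×2 each step: 4, 8, 16, 32, 64 → 128.
So the next line is 41 late, 128 present.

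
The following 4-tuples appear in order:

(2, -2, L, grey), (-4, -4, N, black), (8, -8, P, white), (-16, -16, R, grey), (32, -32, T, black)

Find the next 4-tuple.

(-64, -64, V, white)

First part: ×(-2) each step, so 2, -4, 8, -16, 32 → -64.
Second part: ×2 each step; -2, -4, -8, -16, -32 → -64.
Letter: letters move forward 2 places in the alphabet, so L, N, P, R, T → V.
For the shade, repeats grey → black → white: grey, black, white, grey, black → white.
Putting it together: (-64, -64, V, white).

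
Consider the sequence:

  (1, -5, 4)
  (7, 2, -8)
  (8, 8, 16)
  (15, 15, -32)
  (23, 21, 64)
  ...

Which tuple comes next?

First entry: 1, 7, 8, 15, 23 → 38 (each term is the sum of the two before it).
Second entry: alternating steps +7, +6, +7, +6, …; -5, 2, 8, 15, 21 → 28.
Third entry — ×(-2) each step: 4, -8, 16, -32, 64 → -128.
Combining the parts gives (38, 28, -128).

(38, 28, -128)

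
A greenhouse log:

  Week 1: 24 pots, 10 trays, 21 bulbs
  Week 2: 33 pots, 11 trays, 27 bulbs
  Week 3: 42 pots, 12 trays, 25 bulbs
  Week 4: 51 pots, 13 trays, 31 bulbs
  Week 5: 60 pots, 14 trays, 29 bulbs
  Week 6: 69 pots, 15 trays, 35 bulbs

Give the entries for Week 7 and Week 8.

For the pots, +9 each step: 24, 33, 42, 51, 60, 69 → 78 → 87.
Trays — +1 each step: 10, 11, 12, 13, 14, 15 → 16 → 17.
Bulbs — alternating steps +6, −2, +6, −2, …: 21, 27, 25, 31, 29, 35 → 33 → 39.
Putting the parts together: 78 pots, 16 trays, 33 bulbs and then 87 pots, 17 trays, 39 bulbs.

78 pots, 16 trays, 33 bulbs; 87 pots, 17 trays, 39 bulbs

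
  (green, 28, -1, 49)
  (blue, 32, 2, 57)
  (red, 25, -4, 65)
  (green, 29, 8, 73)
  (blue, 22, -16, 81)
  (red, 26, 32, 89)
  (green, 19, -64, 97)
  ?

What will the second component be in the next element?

23

Second component — alternating steps +4, −7, +4, −7, …: 28, 32, 25, 29, 22, 26, 19 → 23.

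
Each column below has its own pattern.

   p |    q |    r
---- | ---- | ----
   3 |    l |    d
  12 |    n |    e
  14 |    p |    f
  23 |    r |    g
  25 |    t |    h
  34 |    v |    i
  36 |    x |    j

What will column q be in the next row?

For the column q, letters move forward 2 places in the alphabet: l, n, p, r, t, v, x → z.

z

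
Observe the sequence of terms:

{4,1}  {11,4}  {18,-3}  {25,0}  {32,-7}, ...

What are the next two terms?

First value — +7 each step: 4, 11, 18, 25, 32 → 39 → 46.
Second value — alternating steps +3, −7, +3, −7, …: 1, 4, -3, 0, -7 → -4 → -11.
Putting the parts together: {39,-4} and then {46,-11}.

{39,-4}, {46,-11}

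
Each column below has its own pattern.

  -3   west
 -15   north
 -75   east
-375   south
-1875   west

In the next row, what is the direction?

First component: -3, -15, -75, -375, -1875 → -9375 (×5 each step).
For the direction, repeats west → north → east → south: west, north, east, south, west → north.

north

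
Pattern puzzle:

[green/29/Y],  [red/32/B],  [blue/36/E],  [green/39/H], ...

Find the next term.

Colour goes green, red, blue, green → red (repeats green → red → blue).
Second coordinate goes 29, 32, 36, 39 → 43 (alternating steps +3, +4, +3, +4, …).
Letter — letters move forward 3 places in the alphabet, wrapping Z→A: Y, B, E, H → K.
Putting it together: [red/43/K].

[red/43/K]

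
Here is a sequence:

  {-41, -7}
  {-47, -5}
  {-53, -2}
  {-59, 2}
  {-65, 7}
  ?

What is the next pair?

{-71, 13}

For the first part, −6 each step: -41, -47, -53, -59, -65 → -71.
Second part: differences are 2, 3, 4, … (increasing by 1 each time), so -7, -5, -2, 2, 7 → 13.
So the next pair is {-71, 13}.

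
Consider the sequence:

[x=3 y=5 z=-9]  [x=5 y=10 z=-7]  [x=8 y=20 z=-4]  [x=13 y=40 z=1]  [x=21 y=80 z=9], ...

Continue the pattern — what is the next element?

[x=34 y=160 z=22]

X: each term is the sum of the two before it, so 3, 5, 8, 13, 21 → 34.
For the y, ×2 each step: 5, 10, 20, 40, 80 → 160.
Z: -9, -7, -4, 1, 9 → 22 (always 12 less than the x).
Putting it together: [x=34 y=160 z=22].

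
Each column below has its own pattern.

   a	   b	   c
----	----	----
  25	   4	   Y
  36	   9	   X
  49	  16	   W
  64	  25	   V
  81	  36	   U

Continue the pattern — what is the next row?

Column a: 25, 36, 49, 64, 81 → 100 (perfect squares: 5², 6², 7², …).
Column b — perfect squares: 2², 3², 4², …: 4, 9, 16, 25, 36 → 49.
Column c: Y, X, W, V, U → T (letters move back 1 place in the alphabet).
So the next row is 100  49  T.

100  49  T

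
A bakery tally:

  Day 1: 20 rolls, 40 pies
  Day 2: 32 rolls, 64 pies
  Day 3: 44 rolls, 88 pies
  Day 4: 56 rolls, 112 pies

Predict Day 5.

68 rolls, 136 pies

Rolls: +12 each step, so 20, 32, 44, 56 → 68.
Pies: always 2 × the rolls; 40, 64, 88, 112 → 136.
So the next line is 68 rolls, 136 pies.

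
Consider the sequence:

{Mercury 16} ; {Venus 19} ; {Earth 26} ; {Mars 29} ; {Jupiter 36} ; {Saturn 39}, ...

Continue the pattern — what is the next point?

Planet: runs through the planets Mercury→Neptune, so Mercury, Venus, Earth, Mars, Jupiter, Saturn → Uranus.
Second part — alternating steps +3, +7, +3, +7, …: 16, 19, 26, 29, 36, 39 → 46.
Combining the parts gives {Uranus 46}.

{Uranus 46}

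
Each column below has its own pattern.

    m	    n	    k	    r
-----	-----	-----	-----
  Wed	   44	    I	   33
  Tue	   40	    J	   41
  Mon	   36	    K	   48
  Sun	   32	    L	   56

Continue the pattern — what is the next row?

Sat  28  M  63

Column m: Wed, Tue, Mon, Sun → Sat (runs backward through the weekdays Mon→Sun).
Column n: −4 each step, so 44, 40, 36, 32 → 28.
Column k: letters move forward 1 place in the alphabet; I, J, K, L → M.
Column r: alternating steps +8, +7, +8, +7, …, so 33, 41, 48, 56 → 63.
Combining the parts gives Sat  28  M  63.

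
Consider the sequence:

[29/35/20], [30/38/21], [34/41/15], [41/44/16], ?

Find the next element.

First value: 29, 30, 34, 41 → 51 (differences are 1, 4, 7, … (increasing by 3 each time)).
Second value: +3 each step, so 35, 38, 41, 44 → 47.
For the third value, alternating steps +1, −6, +1, −6, …: 20, 21, 15, 16 → 10.
So the next element is [51/47/10].

[51/47/10]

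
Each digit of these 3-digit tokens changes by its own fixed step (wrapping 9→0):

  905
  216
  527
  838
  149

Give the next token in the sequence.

For the first digit, +3 each step, mod 10: 9, 2, 5, 8, 1 → 4.
Second digit — +1 each step, mod 10: 0, 1, 2, 3, 4 → 5.
For the third digit, +1 each step, mod 10: 5, 6, 7, 8, 9 → 0.
So the next token is 450.

450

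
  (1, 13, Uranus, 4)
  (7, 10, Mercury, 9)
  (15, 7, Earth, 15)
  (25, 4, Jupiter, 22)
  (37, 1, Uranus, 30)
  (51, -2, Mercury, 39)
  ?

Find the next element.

First coordinate: 1, 7, 15, 25, 37, 51 → 67 (differences are 6, 8, 10, … (increasing by 2 each time)).
Second coordinate: 13, 10, 7, 4, 1, -2 → -5 (−3 each step).
Planet: repeats Uranus → Mercury → Earth → Jupiter; Uranus, Mercury, Earth, Jupiter, Uranus, Mercury → Earth.
Fourth coordinate: differences are 5, 6, 7, … (increasing by 1 each time); 4, 9, 15, 22, 30, 39 → 49.
So the next element is (67, -5, Earth, 49).

(67, -5, Earth, 49)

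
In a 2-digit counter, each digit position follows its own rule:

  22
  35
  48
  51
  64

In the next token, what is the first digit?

For the first digit, +1 each step, mod 10: 2, 3, 4, 5, 6 → 7.

7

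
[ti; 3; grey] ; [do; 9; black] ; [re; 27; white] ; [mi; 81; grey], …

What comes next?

Note goes ti, do, re, mi → fa (runs through the solfège scale do→ti).
Second slot goes 3, 9, 27, 81 → 243 (×3 each step).
Shade: repeats grey → black → white; grey, black, white, grey → black.
So the next tuple is [fa; 243; black].

[fa; 243; black]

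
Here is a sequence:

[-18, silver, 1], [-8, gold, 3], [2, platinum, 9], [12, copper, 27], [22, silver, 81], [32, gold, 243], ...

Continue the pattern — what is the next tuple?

First component: -18, -8, 2, 12, 22, 32 → 42 (+10 each step).
Metal: repeats silver → gold → platinum → copper; silver, gold, platinum, copper, silver, gold → platinum.
Third component goes 1, 3, 9, 27, 81, 243 → 729 (×3 each step).
Putting it together: [42, platinum, 729].

[42, platinum, 729]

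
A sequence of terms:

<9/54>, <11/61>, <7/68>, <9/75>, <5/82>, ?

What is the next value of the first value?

First value: alternating steps +2, −4, +2, −4, …; 9, 11, 7, 9, 5 → 7.
Second value: 54, 61, 68, 75, 82 → 89 (+7 each step).

7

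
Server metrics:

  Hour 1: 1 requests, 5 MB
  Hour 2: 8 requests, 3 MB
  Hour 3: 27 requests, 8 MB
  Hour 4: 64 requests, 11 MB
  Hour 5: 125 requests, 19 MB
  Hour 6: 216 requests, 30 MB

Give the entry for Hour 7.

343 requests, 49 MB

Requests goes 1, 8, 27, 64, 125, 216 → 343 (perfect cubes: 1³, 2³, 3³, …).
MB: each term is the sum of the two before it, so 5, 3, 8, 11, 19, 30 → 49.
Combining the parts gives 343 requests, 49 MB.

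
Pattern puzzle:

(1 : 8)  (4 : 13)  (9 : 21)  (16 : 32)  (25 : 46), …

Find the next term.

(36 : 63)

First slot: perfect squares: 1², 2², 3², …, so 1, 4, 9, 16, 25 → 36.
Second slot goes 8, 13, 21, 32, 46 → 63 (differences are 5, 8, 11, … (increasing by 3 each time)).
So the next term is (36 : 63).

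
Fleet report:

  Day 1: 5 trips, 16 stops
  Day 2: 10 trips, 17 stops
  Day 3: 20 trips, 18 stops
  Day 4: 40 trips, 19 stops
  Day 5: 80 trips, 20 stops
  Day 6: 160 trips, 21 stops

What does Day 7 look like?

320 trips, 22 stops

Trips: 5, 10, 20, 40, 80, 160 → 320 (×2 each step).
Stops — +1 each step: 16, 17, 18, 19, 20, 21 → 22.
So the next row is 320 trips, 22 stops.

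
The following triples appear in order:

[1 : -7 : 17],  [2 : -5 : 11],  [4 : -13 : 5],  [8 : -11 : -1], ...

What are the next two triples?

[16 : -19 : -7], [32 : -17 : -13]

First entry: ×2 each step; 1, 2, 4, 8 → 16 → 32.
Second entry goes -7, -5, -13, -11 → -19 → -17 (alternating steps +2, −8, +2, −8, …).
For the third entry, −6 each step: 17, 11, 5, -1 → -7 → -13.
Putting the parts together: [16 : -19 : -7] and then [32 : -17 : -13].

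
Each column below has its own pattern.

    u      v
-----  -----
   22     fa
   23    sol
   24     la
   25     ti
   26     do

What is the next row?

27  re

For the column u, +1 each step: 22, 23, 24, 25, 26 → 27.
Column v: runs through the solfège scale do→ti, so fa, sol, la, ti, do → re.
So the next row is 27  re.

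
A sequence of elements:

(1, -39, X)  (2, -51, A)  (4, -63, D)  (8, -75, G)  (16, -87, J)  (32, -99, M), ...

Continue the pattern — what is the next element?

First entry: 1, 2, 4, 8, 16, 32 → 64 (×2 each step).
Second entry: −12 each step, so -39, -51, -63, -75, -87, -99 → -111.
Letter goes X, A, D, G, J, M → P (letters move forward 3 places in the alphabet, wrapping Z→A).
Combining the parts gives (64, -111, P).

(64, -111, P)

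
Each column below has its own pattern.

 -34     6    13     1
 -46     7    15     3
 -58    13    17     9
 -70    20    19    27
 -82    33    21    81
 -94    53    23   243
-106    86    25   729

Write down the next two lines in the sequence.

-118  139  27  2187; -130  225  29  6561

First component — −12 each step: -34, -46, -58, -70, -82, -94, -106 → -118 → -130.
Second component: each term is the sum of the two before it, so 6, 7, 13, 20, 33, 53, 86 → 139 → 225.
Third component — +2 each step: 13, 15, 17, 19, 21, 23, 25 → 27 → 29.
Fourth component: ×3 each step, so 1, 3, 9, 27, 81, 243, 729 → 2187 → 6561.
So the next two lines are -118  139  27  2187 and -130  225  29  6561.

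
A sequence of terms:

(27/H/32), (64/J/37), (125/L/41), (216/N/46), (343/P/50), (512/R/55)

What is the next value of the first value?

729

First value: perfect cubes: 3³, 4³, 5³, …; 27, 64, 125, 216, 343, 512 → 729.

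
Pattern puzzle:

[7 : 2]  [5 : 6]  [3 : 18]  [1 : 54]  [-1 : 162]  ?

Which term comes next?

First component — −2 each step: 7, 5, 3, 1, -1 → -3.
Second component: ×3 each step; 2, 6, 18, 54, 162 → 486.
Combining the parts gives [-3 : 486].

[-3 : 486]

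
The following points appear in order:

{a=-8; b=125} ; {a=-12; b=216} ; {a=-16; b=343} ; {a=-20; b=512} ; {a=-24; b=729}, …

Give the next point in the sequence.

{a=-28; b=1000}

A: -8, -12, -16, -20, -24 → -28 (−4 each step).
B: 125, 216, 343, 512, 729 → 1000 (perfect cubes: 5³, 6³, 7³, …).
So the next point is {a=-28; b=1000}.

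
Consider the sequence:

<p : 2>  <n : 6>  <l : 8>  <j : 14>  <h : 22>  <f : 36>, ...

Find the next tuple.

Letter: letters move back 2 places in the alphabet; p, n, l, j, h, f → d.
Second entry: 2, 6, 8, 14, 22, 36 → 58 (each term is the sum of the two before it).
Combining the parts gives <d : 58>.

<d : 58>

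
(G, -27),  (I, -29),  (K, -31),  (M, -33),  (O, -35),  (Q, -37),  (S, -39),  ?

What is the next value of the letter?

U

Letter: letters move forward 2 places in the alphabet; G, I, K, M, O, Q, S → U.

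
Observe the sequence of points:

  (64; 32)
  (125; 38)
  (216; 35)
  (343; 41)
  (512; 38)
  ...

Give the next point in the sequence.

(729; 44)

For the first slot, perfect cubes: 4³, 5³, 6³, …: 64, 125, 216, 343, 512 → 729.
Second slot — alternating steps +6, −3, +6, −3, …: 32, 38, 35, 41, 38 → 44.
So the next point is (729; 44).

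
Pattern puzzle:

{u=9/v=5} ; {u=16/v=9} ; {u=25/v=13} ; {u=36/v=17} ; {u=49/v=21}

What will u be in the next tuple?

U: 9, 16, 25, 36, 49 → 64 (perfect squares: 3², 4², 5², …).

64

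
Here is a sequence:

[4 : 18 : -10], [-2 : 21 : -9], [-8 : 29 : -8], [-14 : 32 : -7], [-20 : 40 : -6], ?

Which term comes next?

[-26 : 43 : -5]

First component — −6 each step: 4, -2, -8, -14, -20 → -26.
Second component — alternating steps +3, +8, +3, +8, …: 18, 21, 29, 32, 40 → 43.
Third component: +1 each step; -10, -9, -8, -7, -6 → -5.
Putting it together: [-26 : 43 : -5].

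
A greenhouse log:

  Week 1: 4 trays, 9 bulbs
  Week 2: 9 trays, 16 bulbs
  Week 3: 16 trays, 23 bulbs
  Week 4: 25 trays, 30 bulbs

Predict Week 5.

Trays: perfect squares: 2², 3², 4², …, so 4, 9, 16, 25 → 36.
Bulbs: 9, 16, 23, 30 → 37 (+7 each step).
Putting it together: 36 trays, 37 bulbs.

36 trays, 37 bulbs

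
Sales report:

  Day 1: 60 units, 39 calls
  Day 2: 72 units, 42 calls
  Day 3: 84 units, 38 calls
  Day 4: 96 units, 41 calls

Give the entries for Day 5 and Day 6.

108 units, 37 calls; 120 units, 40 calls

Units: +12 each step, so 60, 72, 84, 96 → 108 → 120.
Calls goes 39, 42, 38, 41 → 37 → 40 (alternating steps +3, −4, +3, −4, …).
So the next two lines are 108 units, 37 calls and 120 units, 40 calls.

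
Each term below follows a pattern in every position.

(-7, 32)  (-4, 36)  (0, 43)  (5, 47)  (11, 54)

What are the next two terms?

First coordinate: -7, -4, 0, 5, 11 → 18 → 26 (differences are 3, 4, 5, … (increasing by 1 each time)).
For the second coordinate, alternating steps +4, +7, +4, +7, …: 32, 36, 43, 47, 54 → 58 → 65.
Putting the parts together: (18, 58) and then (26, 65).

(18, 58), (26, 65)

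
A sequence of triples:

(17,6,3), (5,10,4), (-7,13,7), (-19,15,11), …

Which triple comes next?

First entry: −12 each step, so 17, 5, -7, -19 → -31.
Second entry goes 6, 10, 13, 15 → 16 (differences are 4, 3, 2, … (decreasing by 1 each time)).
For the third entry, each term is the sum of the two before it: 3, 4, 7, 11 → 18.
Putting it together: (-31,16,18).

(-31,16,18)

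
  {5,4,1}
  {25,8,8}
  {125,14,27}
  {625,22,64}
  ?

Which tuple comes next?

First value: ×5 each step, so 5, 25, 125, 625 → 3125.
Second value: differences are 4, 6, 8, … (increasing by 2 each time); 4, 8, 14, 22 → 32.
Third value — perfect cubes: 1³, 2³, 3³, …: 1, 8, 27, 64 → 125.
Putting it together: {3125,32,125}.

{3125,32,125}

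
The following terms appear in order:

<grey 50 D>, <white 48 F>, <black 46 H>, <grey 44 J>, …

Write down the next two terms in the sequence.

Shade — repeats grey → white → black: grey, white, black, grey → white → black.
Second component: 50, 48, 46, 44 → 42 → 40 (−2 each step).
Letter — letters move forward 2 places in the alphabet: D, F, H, J → L → N.
So the next two terms are <white 42 L> and <black 40 N>.

<white 42 L>, <black 40 N>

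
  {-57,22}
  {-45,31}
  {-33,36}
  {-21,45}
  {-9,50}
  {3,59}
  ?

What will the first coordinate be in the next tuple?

15

For the first coordinate, +12 each step: -57, -45, -33, -21, -9, 3 → 15.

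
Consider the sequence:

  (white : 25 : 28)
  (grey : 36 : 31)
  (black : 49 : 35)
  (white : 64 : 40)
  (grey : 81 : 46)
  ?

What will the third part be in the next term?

Third part goes 28, 31, 35, 40, 46 → 53 (differences are 3, 4, 5, … (increasing by 1 each time)).

53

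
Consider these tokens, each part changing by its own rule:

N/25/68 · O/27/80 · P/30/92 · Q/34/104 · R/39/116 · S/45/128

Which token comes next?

T/52/140

For the letter, letters move forward 1 place in the alphabet: N, O, P, Q, R, S → T.
Second component: differences are 2, 3, 4, … (increasing by 1 each time); 25, 27, 30, 34, 39, 45 → 52.
Third component: +12 each step; 68, 80, 92, 104, 116, 128 → 140.
Putting it together: T/52/140.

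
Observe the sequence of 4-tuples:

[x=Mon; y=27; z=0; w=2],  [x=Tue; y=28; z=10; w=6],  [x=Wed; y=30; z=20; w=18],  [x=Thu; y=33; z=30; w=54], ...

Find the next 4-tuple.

[x=Fri; y=37; z=40; w=162]

X goes Mon, Tue, Wed, Thu → Fri (runs through the weekdays Mon→Sun).
Y: differences are 1, 2, 3, … (increasing by 1 each time); 27, 28, 30, 33 → 37.
Z — +10 each step: 0, 10, 20, 30 → 40.
W: ×3 each step, so 2, 6, 18, 54 → 162.
So the next 4-tuple is [x=Fri; y=37; z=40; w=162].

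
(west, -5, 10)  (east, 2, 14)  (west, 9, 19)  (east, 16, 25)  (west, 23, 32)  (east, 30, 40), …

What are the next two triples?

(west, 37, 49), (east, 44, 59)

Direction: west, east, west, east, west, east → west → east (alternates west ↔ east).
Second slot: +7 each step, so -5, 2, 9, 16, 23, 30 → 37 → 44.
Third slot goes 10, 14, 19, 25, 32, 40 → 49 → 59 (differences are 4, 5, 6, … (increasing by 1 each time)).
Putting the parts together: (west, 37, 49) and then (east, 44, 59).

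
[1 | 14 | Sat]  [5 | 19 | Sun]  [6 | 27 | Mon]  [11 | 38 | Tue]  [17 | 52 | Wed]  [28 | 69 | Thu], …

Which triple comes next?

First part: each term is the sum of the two before it; 1, 5, 6, 11, 17, 28 → 45.
Second part: differences are 5, 8, 11, … (increasing by 3 each time), so 14, 19, 27, 38, 52, 69 → 89.
For the day, runs through the weekdays Mon→Sun: Sat, Sun, Mon, Tue, Wed, Thu → Fri.
Putting it together: [45 | 89 | Fri].

[45 | 89 | Fri]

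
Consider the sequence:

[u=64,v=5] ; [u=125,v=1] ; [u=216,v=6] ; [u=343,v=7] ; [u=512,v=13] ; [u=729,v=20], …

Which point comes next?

U: perfect cubes: 4³, 5³, 6³, …; 64, 125, 216, 343, 512, 729 → 1000.
V: each term is the sum of the two before it, so 5, 1, 6, 7, 13, 20 → 33.
Combining the parts gives [u=1000,v=33].

[u=1000,v=33]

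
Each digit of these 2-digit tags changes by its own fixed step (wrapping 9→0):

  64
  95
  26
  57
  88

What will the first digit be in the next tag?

1

For the first digit, +3 each step, mod 10: 6, 9, 2, 5, 8 → 1.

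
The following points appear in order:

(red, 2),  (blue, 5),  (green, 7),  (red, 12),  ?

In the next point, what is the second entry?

Colour — repeats red → blue → green: red, blue, green, red → blue.
For the second entry, each term is the sum of the two before it: 2, 5, 7, 12 → 19.

19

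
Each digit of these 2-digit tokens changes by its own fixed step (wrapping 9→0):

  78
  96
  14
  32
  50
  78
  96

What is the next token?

For the first digit, +2 each step, mod 10: 7, 9, 1, 3, 5, 7, 9 → 1.
For the second digit, −2 each step, mod 10: 8, 6, 4, 2, 0, 8, 6 → 4.
Combining the parts gives 14.

14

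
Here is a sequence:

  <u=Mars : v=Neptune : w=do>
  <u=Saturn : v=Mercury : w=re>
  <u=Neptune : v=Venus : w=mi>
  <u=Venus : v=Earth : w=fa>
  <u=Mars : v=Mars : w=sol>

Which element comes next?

<u=Saturn : v=Jupiter : w=la>

U: Mars, Saturn, Neptune, Venus, Mars → Saturn (repeats Mars → Saturn → Neptune → Venus).
V: runs through the planets Mercury→Neptune; Neptune, Mercury, Venus, Earth, Mars → Jupiter.
W: runs through the solfège scale do→ti; do, re, mi, fa, sol → la.
Putting it together: <u=Saturn : v=Jupiter : w=la>.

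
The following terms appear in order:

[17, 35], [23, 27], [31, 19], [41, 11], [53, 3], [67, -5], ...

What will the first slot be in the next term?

83

First slot: 17, 23, 31, 41, 53, 67 → 83 (differences are 6, 8, 10, … (increasing by 2 each time)).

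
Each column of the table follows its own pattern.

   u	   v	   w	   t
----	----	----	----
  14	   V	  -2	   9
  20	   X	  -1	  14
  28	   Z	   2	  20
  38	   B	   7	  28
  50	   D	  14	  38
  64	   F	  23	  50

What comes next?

80  H  34  64

Column u goes 14, 20, 28, 38, 50, 64 → 80 (differences are 6, 8, 10, … (increasing by 2 each time)).
Column v: letters move forward 2 places in the alphabet, wrapping Z→A; V, X, Z, B, D, F → H.
Column w — differences are 1, 3, 5, … (increasing by 2 each time): -2, -1, 2, 7, 14, 23 → 34.
Column t — always the previous value of the column u: 9, 14, 20, 28, 38, 50 → 64.
So the next row is 80  H  34  64.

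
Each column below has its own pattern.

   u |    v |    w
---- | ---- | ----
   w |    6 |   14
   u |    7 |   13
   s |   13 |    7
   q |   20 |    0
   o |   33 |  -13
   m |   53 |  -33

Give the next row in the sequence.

Column u goes w, u, s, q, o, m → k (letters move back 2 places in the alphabet).
Column v: each term is the sum of the two before it; 6, 7, 13, 20, 33, 53 → 86.
For the column w, together with the column v always sums to 20: 14, 13, 7, 0, -13, -33 → -66.
Combining the parts gives k  86  -66.

k  86  -66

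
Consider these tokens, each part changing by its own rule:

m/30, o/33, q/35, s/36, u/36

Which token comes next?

w/35

Letter: letters move forward 2 places in the alphabet, so m, o, q, s, u → w.
Second component: 30, 33, 35, 36, 36 → 35 (differences are 3, 2, 1, … (decreasing by 1 each time)).
Putting it together: w/35.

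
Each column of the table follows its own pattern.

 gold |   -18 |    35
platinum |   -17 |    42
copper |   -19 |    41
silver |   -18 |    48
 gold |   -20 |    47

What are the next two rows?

platinum  -19  54; copper  -21  53

For the metal, repeats gold → platinum → copper → silver: gold, platinum, copper, silver, gold → platinum → copper.
Second component: alternating steps +1, −2, +1, −2, …, so -18, -17, -19, -18, -20 → -19 → -21.
Third component: 35, 42, 41, 48, 47 → 54 → 53 (alternating steps +7, −1, +7, −1, …).
Putting the parts together: platinum  -19  54 and then copper  -21  53.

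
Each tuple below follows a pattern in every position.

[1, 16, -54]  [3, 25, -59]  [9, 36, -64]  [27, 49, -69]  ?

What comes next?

First value goes 1, 3, 9, 27 → 81 (×3 each step).
Second value: perfect squares: 4², 5², 6², …; 16, 25, 36, 49 → 64.
Third value: -54, -59, -64, -69 → -74 (−5 each step).
Combining the parts gives [81, 64, -74].

[81, 64, -74]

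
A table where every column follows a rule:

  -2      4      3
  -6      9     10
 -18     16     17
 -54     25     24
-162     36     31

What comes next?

-486  49  38

First component: -2, -6, -18, -54, -162 → -486 (×3 each step).
Second component — perfect squares: 2², 3², 4², …: 4, 9, 16, 25, 36 → 49.
Third component: +7 each step; 3, 10, 17, 24, 31 → 38.
Putting it together: -486  49  38.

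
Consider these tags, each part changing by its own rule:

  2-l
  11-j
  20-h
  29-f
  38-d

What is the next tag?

47-b

First component: +9 each step; 2, 11, 20, 29, 38 → 47.
Letter goes l, j, h, f, d → b (letters move back 2 places in the alphabet).
Combining the parts gives 47-b.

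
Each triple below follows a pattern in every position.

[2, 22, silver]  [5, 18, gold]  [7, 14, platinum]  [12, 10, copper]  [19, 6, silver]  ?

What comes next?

First entry — each term is the sum of the two before it: 2, 5, 7, 12, 19 → 31.
Second entry: 22, 18, 14, 10, 6 → 2 (−4 each step).
Metal: repeats silver → gold → platinum → copper; silver, gold, platinum, copper, silver → gold.
Combining the parts gives [31, 2, gold].

[31, 2, gold]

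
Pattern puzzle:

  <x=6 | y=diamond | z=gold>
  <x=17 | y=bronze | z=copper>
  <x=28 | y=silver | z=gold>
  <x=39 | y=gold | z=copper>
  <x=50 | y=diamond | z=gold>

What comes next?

<x=61 | y=bronze | z=copper>

For the x, +11 each step: 6, 17, 28, 39, 50 → 61.
Y goes diamond, bronze, silver, gold, diamond → bronze (repeats diamond → bronze → silver → gold).
Z: alternates gold ↔ copper; gold, copper, gold, copper, gold → copper.
Combining the parts gives <x=61 | y=bronze | z=copper>.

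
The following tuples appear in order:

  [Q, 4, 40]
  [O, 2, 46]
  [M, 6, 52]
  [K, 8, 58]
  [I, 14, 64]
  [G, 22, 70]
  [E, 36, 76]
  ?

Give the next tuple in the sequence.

[C, 58, 82]

Letter: letters move back 2 places in the alphabet; Q, O, M, K, I, G, E → C.
Second part: each term is the sum of the two before it; 4, 2, 6, 8, 14, 22, 36 → 58.
Third part — +6 each step: 40, 46, 52, 58, 64, 70, 76 → 82.
Combining the parts gives [C, 58, 82].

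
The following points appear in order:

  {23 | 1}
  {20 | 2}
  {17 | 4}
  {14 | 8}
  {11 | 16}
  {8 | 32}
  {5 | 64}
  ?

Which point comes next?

{2 | 128}

First part: −3 each step; 23, 20, 17, 14, 11, 8, 5 → 2.
Second part: 1, 2, 4, 8, 16, 32, 64 → 128 (×2 each step).
So the next point is {2 | 128}.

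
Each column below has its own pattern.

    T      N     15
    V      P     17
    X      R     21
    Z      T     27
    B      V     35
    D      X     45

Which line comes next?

F  Z  57

First letter: letters move forward 2 places in the alphabet, wrapping Z→A, so T, V, X, Z, B, D → F.
For the second letter, letters move forward 2 places in the alphabet: N, P, R, T, V, X → Z.
Third component: differences are 2, 4, 6, … (increasing by 2 each time), so 15, 17, 21, 27, 35, 45 → 57.
So the next line is F  Z  57.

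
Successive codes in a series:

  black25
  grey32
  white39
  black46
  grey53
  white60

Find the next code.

Shade: repeats black → grey → white, so black, grey, white, black, grey, white → black.
Second component: +7 each step, so 25, 32, 39, 46, 53, 60 → 67.
So the next code is black67.

black67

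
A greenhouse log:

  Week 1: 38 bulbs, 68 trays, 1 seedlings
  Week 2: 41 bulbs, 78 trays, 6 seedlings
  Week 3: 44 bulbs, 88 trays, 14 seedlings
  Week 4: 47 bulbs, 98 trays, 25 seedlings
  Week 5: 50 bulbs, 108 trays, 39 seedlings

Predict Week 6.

53 bulbs, 118 trays, 56 seedlings

For the bulbs, +3 each step: 38, 41, 44, 47, 50 → 53.
Trays: 68, 78, 88, 98, 108 → 118 (+10 each step).
Seedlings — differences are 5, 8, 11, … (increasing by 3 each time): 1, 6, 14, 25, 39 → 56.
Combining the parts gives 53 bulbs, 118 trays, 56 seedlings.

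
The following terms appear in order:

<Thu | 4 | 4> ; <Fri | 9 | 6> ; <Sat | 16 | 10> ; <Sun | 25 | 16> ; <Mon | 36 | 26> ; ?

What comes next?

<Tue | 49 | 42>

Day: runs through the weekdays Mon→Sun; Thu, Fri, Sat, Sun, Mon → Tue.
Second part: perfect squares: 2², 3², 4², …; 4, 9, 16, 25, 36 → 49.
For the third part, each term is the sum of the two before it: 4, 6, 10, 16, 26 → 42.
Putting it together: <Tue | 49 | 42>.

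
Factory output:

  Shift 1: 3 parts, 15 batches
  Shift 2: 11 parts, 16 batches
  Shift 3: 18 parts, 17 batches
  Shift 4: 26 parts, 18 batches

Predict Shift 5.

Parts — alternating steps +8, +7, +8, +7, …: 3, 11, 18, 26 → 33.
Batches — +1 each step: 15, 16, 17, 18 → 19.
Putting it together: 33 parts, 19 batches.

33 parts, 19 batches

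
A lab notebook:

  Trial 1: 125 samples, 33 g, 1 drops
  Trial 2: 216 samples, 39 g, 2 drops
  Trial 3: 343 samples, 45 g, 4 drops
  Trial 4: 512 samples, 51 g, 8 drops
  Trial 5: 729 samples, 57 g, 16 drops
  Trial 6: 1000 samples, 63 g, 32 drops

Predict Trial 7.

Samples: perfect cubes: 5³, 6³, 7³, …, so 125, 216, 343, 512, 729, 1000 → 1331.
G: 33, 39, 45, 51, 57, 63 → 69 (+6 each step).
Drops: ×2 each step, so 1, 2, 4, 8, 16, 32 → 64.
Combining the parts gives 1331 samples, 69 g, 64 drops.

1331 samples, 69 g, 64 drops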